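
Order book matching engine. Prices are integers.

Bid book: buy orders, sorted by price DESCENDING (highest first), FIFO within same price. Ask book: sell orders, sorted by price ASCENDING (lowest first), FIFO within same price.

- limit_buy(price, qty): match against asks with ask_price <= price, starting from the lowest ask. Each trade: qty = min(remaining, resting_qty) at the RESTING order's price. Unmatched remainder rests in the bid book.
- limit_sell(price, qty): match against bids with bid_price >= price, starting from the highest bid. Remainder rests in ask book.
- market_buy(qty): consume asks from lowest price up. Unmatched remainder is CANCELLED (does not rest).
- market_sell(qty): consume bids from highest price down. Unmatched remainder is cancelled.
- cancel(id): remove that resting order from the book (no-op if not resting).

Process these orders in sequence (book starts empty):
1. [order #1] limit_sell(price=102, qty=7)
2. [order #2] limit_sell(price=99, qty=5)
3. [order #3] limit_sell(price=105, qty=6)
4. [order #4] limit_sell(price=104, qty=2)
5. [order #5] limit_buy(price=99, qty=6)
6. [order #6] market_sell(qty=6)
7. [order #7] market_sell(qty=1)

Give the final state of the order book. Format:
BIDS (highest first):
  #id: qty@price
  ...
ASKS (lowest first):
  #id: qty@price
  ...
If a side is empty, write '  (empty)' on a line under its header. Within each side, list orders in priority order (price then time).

After op 1 [order #1] limit_sell(price=102, qty=7): fills=none; bids=[-] asks=[#1:7@102]
After op 2 [order #2] limit_sell(price=99, qty=5): fills=none; bids=[-] asks=[#2:5@99 #1:7@102]
After op 3 [order #3] limit_sell(price=105, qty=6): fills=none; bids=[-] asks=[#2:5@99 #1:7@102 #3:6@105]
After op 4 [order #4] limit_sell(price=104, qty=2): fills=none; bids=[-] asks=[#2:5@99 #1:7@102 #4:2@104 #3:6@105]
After op 5 [order #5] limit_buy(price=99, qty=6): fills=#5x#2:5@99; bids=[#5:1@99] asks=[#1:7@102 #4:2@104 #3:6@105]
After op 6 [order #6] market_sell(qty=6): fills=#5x#6:1@99; bids=[-] asks=[#1:7@102 #4:2@104 #3:6@105]
After op 7 [order #7] market_sell(qty=1): fills=none; bids=[-] asks=[#1:7@102 #4:2@104 #3:6@105]

Answer: BIDS (highest first):
  (empty)
ASKS (lowest first):
  #1: 7@102
  #4: 2@104
  #3: 6@105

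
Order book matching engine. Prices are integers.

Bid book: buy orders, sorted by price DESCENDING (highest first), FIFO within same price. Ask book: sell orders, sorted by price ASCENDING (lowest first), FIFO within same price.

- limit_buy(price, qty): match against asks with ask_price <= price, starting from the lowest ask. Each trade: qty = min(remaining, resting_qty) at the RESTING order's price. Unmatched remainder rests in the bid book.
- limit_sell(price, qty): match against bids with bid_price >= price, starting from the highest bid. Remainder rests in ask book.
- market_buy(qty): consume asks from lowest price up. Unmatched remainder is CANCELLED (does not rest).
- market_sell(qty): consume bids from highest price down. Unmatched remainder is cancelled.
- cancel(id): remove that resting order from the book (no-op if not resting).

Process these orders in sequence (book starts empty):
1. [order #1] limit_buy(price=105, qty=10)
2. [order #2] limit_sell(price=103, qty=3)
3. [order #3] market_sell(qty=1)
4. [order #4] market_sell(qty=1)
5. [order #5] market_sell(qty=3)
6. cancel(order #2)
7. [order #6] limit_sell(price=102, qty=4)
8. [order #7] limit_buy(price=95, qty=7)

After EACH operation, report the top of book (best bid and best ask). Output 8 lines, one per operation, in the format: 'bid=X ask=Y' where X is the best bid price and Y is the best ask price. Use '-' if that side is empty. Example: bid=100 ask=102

After op 1 [order #1] limit_buy(price=105, qty=10): fills=none; bids=[#1:10@105] asks=[-]
After op 2 [order #2] limit_sell(price=103, qty=3): fills=#1x#2:3@105; bids=[#1:7@105] asks=[-]
After op 3 [order #3] market_sell(qty=1): fills=#1x#3:1@105; bids=[#1:6@105] asks=[-]
After op 4 [order #4] market_sell(qty=1): fills=#1x#4:1@105; bids=[#1:5@105] asks=[-]
After op 5 [order #5] market_sell(qty=3): fills=#1x#5:3@105; bids=[#1:2@105] asks=[-]
After op 6 cancel(order #2): fills=none; bids=[#1:2@105] asks=[-]
After op 7 [order #6] limit_sell(price=102, qty=4): fills=#1x#6:2@105; bids=[-] asks=[#6:2@102]
After op 8 [order #7] limit_buy(price=95, qty=7): fills=none; bids=[#7:7@95] asks=[#6:2@102]

Answer: bid=105 ask=-
bid=105 ask=-
bid=105 ask=-
bid=105 ask=-
bid=105 ask=-
bid=105 ask=-
bid=- ask=102
bid=95 ask=102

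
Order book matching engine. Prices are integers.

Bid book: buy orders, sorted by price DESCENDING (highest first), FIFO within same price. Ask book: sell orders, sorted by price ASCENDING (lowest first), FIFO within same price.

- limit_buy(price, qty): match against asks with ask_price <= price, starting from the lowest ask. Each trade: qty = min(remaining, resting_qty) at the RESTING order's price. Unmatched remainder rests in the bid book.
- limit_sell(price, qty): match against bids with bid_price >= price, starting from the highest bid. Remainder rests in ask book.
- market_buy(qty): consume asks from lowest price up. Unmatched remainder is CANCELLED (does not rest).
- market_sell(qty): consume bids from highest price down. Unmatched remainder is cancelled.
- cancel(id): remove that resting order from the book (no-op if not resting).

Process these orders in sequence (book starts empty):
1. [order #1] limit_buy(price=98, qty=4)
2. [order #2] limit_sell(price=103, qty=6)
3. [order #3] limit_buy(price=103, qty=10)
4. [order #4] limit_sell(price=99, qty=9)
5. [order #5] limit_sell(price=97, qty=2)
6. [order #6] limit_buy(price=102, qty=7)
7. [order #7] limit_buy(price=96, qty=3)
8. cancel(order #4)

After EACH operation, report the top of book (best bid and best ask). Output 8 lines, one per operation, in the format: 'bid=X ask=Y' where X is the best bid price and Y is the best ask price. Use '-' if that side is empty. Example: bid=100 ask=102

Answer: bid=98 ask=-
bid=98 ask=103
bid=103 ask=-
bid=98 ask=99
bid=98 ask=99
bid=102 ask=-
bid=102 ask=-
bid=102 ask=-

Derivation:
After op 1 [order #1] limit_buy(price=98, qty=4): fills=none; bids=[#1:4@98] asks=[-]
After op 2 [order #2] limit_sell(price=103, qty=6): fills=none; bids=[#1:4@98] asks=[#2:6@103]
After op 3 [order #3] limit_buy(price=103, qty=10): fills=#3x#2:6@103; bids=[#3:4@103 #1:4@98] asks=[-]
After op 4 [order #4] limit_sell(price=99, qty=9): fills=#3x#4:4@103; bids=[#1:4@98] asks=[#4:5@99]
After op 5 [order #5] limit_sell(price=97, qty=2): fills=#1x#5:2@98; bids=[#1:2@98] asks=[#4:5@99]
After op 6 [order #6] limit_buy(price=102, qty=7): fills=#6x#4:5@99; bids=[#6:2@102 #1:2@98] asks=[-]
After op 7 [order #7] limit_buy(price=96, qty=3): fills=none; bids=[#6:2@102 #1:2@98 #7:3@96] asks=[-]
After op 8 cancel(order #4): fills=none; bids=[#6:2@102 #1:2@98 #7:3@96] asks=[-]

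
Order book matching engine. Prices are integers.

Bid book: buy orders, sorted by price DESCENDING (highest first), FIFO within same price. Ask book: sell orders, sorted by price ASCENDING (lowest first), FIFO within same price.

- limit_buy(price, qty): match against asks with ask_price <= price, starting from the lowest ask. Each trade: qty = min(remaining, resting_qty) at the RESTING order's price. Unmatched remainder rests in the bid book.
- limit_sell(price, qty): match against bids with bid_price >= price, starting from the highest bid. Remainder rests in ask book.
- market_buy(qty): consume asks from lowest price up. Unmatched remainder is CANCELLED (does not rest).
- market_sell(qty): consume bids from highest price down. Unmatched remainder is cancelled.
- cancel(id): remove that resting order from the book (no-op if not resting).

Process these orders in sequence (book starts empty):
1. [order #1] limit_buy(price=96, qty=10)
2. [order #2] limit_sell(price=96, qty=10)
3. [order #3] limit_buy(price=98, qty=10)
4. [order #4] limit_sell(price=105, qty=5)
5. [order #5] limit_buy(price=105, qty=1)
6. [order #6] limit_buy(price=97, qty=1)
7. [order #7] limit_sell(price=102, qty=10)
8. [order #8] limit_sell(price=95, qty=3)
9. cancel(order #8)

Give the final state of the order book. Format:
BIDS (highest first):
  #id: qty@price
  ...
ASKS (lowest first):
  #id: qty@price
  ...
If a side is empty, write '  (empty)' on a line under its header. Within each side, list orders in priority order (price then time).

Answer: BIDS (highest first):
  #3: 7@98
  #6: 1@97
ASKS (lowest first):
  #7: 10@102
  #4: 4@105

Derivation:
After op 1 [order #1] limit_buy(price=96, qty=10): fills=none; bids=[#1:10@96] asks=[-]
After op 2 [order #2] limit_sell(price=96, qty=10): fills=#1x#2:10@96; bids=[-] asks=[-]
After op 3 [order #3] limit_buy(price=98, qty=10): fills=none; bids=[#3:10@98] asks=[-]
After op 4 [order #4] limit_sell(price=105, qty=5): fills=none; bids=[#3:10@98] asks=[#4:5@105]
After op 5 [order #5] limit_buy(price=105, qty=1): fills=#5x#4:1@105; bids=[#3:10@98] asks=[#4:4@105]
After op 6 [order #6] limit_buy(price=97, qty=1): fills=none; bids=[#3:10@98 #6:1@97] asks=[#4:4@105]
After op 7 [order #7] limit_sell(price=102, qty=10): fills=none; bids=[#3:10@98 #6:1@97] asks=[#7:10@102 #4:4@105]
After op 8 [order #8] limit_sell(price=95, qty=3): fills=#3x#8:3@98; bids=[#3:7@98 #6:1@97] asks=[#7:10@102 #4:4@105]
After op 9 cancel(order #8): fills=none; bids=[#3:7@98 #6:1@97] asks=[#7:10@102 #4:4@105]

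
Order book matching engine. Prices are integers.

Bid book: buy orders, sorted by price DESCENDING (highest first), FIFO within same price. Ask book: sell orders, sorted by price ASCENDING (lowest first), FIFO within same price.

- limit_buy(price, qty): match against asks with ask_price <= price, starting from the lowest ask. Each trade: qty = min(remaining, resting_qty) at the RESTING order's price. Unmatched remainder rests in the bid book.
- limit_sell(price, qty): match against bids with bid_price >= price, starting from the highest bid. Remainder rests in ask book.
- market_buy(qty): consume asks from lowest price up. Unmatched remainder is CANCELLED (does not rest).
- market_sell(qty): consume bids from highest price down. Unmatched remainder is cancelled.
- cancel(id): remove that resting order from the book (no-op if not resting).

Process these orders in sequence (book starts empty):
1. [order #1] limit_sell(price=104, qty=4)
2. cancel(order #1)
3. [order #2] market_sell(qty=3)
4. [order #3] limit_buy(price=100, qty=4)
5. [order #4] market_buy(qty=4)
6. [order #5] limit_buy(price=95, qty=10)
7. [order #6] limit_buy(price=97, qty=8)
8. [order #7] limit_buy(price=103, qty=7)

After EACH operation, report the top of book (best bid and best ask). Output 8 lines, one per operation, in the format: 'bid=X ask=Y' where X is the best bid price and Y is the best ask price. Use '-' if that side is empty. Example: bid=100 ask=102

After op 1 [order #1] limit_sell(price=104, qty=4): fills=none; bids=[-] asks=[#1:4@104]
After op 2 cancel(order #1): fills=none; bids=[-] asks=[-]
After op 3 [order #2] market_sell(qty=3): fills=none; bids=[-] asks=[-]
After op 4 [order #3] limit_buy(price=100, qty=4): fills=none; bids=[#3:4@100] asks=[-]
After op 5 [order #4] market_buy(qty=4): fills=none; bids=[#3:4@100] asks=[-]
After op 6 [order #5] limit_buy(price=95, qty=10): fills=none; bids=[#3:4@100 #5:10@95] asks=[-]
After op 7 [order #6] limit_buy(price=97, qty=8): fills=none; bids=[#3:4@100 #6:8@97 #5:10@95] asks=[-]
After op 8 [order #7] limit_buy(price=103, qty=7): fills=none; bids=[#7:7@103 #3:4@100 #6:8@97 #5:10@95] asks=[-]

Answer: bid=- ask=104
bid=- ask=-
bid=- ask=-
bid=100 ask=-
bid=100 ask=-
bid=100 ask=-
bid=100 ask=-
bid=103 ask=-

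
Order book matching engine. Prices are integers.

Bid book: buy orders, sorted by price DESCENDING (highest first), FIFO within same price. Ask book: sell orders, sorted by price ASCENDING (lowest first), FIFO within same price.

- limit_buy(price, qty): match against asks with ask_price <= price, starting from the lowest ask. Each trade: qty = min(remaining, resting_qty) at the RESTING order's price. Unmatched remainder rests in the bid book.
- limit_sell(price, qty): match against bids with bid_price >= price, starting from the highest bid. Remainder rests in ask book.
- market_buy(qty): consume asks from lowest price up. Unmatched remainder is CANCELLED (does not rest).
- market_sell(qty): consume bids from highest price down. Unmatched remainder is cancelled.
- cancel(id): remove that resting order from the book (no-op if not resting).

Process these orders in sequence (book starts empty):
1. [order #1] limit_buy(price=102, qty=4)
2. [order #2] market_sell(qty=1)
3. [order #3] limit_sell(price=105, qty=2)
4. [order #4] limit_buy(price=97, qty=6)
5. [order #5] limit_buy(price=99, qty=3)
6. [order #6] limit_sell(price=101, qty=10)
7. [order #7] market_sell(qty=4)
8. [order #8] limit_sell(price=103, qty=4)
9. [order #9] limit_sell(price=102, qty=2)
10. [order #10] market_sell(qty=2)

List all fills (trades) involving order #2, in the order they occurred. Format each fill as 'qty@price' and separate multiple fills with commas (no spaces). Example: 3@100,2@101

After op 1 [order #1] limit_buy(price=102, qty=4): fills=none; bids=[#1:4@102] asks=[-]
After op 2 [order #2] market_sell(qty=1): fills=#1x#2:1@102; bids=[#1:3@102] asks=[-]
After op 3 [order #3] limit_sell(price=105, qty=2): fills=none; bids=[#1:3@102] asks=[#3:2@105]
After op 4 [order #4] limit_buy(price=97, qty=6): fills=none; bids=[#1:3@102 #4:6@97] asks=[#3:2@105]
After op 5 [order #5] limit_buy(price=99, qty=3): fills=none; bids=[#1:3@102 #5:3@99 #4:6@97] asks=[#3:2@105]
After op 6 [order #6] limit_sell(price=101, qty=10): fills=#1x#6:3@102; bids=[#5:3@99 #4:6@97] asks=[#6:7@101 #3:2@105]
After op 7 [order #7] market_sell(qty=4): fills=#5x#7:3@99 #4x#7:1@97; bids=[#4:5@97] asks=[#6:7@101 #3:2@105]
After op 8 [order #8] limit_sell(price=103, qty=4): fills=none; bids=[#4:5@97] asks=[#6:7@101 #8:4@103 #3:2@105]
After op 9 [order #9] limit_sell(price=102, qty=2): fills=none; bids=[#4:5@97] asks=[#6:7@101 #9:2@102 #8:4@103 #3:2@105]
After op 10 [order #10] market_sell(qty=2): fills=#4x#10:2@97; bids=[#4:3@97] asks=[#6:7@101 #9:2@102 #8:4@103 #3:2@105]

Answer: 1@102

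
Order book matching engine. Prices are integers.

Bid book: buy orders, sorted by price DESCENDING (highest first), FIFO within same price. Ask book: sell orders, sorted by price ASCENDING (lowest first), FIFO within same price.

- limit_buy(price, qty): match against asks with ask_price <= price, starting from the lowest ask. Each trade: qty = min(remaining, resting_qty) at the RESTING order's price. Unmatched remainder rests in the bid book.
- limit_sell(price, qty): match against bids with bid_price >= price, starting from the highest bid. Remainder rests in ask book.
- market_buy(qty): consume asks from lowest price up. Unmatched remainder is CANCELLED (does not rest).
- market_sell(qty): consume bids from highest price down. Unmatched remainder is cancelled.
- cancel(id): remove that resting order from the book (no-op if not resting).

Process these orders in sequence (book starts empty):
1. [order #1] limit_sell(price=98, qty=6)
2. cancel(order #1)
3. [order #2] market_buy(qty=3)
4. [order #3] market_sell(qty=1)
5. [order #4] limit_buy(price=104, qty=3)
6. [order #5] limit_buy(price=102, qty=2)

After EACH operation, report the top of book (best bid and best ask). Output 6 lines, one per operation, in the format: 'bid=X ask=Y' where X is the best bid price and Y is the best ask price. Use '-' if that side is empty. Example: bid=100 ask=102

After op 1 [order #1] limit_sell(price=98, qty=6): fills=none; bids=[-] asks=[#1:6@98]
After op 2 cancel(order #1): fills=none; bids=[-] asks=[-]
After op 3 [order #2] market_buy(qty=3): fills=none; bids=[-] asks=[-]
After op 4 [order #3] market_sell(qty=1): fills=none; bids=[-] asks=[-]
After op 5 [order #4] limit_buy(price=104, qty=3): fills=none; bids=[#4:3@104] asks=[-]
After op 6 [order #5] limit_buy(price=102, qty=2): fills=none; bids=[#4:3@104 #5:2@102] asks=[-]

Answer: bid=- ask=98
bid=- ask=-
bid=- ask=-
bid=- ask=-
bid=104 ask=-
bid=104 ask=-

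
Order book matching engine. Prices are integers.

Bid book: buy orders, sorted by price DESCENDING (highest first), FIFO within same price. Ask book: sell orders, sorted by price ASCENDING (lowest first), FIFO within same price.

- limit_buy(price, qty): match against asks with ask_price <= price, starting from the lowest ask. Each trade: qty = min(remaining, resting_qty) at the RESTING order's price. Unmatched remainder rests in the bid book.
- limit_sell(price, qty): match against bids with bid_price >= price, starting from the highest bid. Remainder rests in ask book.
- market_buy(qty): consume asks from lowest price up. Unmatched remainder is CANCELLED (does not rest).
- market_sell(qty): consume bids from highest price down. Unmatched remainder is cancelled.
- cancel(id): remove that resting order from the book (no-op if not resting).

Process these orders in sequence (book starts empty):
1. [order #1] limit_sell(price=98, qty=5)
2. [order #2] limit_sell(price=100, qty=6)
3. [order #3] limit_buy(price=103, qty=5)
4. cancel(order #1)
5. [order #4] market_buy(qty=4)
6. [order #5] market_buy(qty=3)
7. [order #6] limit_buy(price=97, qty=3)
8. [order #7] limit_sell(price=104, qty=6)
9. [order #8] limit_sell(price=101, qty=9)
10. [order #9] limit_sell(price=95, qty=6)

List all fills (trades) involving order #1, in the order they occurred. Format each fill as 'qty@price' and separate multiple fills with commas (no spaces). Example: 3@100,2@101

Answer: 5@98

Derivation:
After op 1 [order #1] limit_sell(price=98, qty=5): fills=none; bids=[-] asks=[#1:5@98]
After op 2 [order #2] limit_sell(price=100, qty=6): fills=none; bids=[-] asks=[#1:5@98 #2:6@100]
After op 3 [order #3] limit_buy(price=103, qty=5): fills=#3x#1:5@98; bids=[-] asks=[#2:6@100]
After op 4 cancel(order #1): fills=none; bids=[-] asks=[#2:6@100]
After op 5 [order #4] market_buy(qty=4): fills=#4x#2:4@100; bids=[-] asks=[#2:2@100]
After op 6 [order #5] market_buy(qty=3): fills=#5x#2:2@100; bids=[-] asks=[-]
After op 7 [order #6] limit_buy(price=97, qty=3): fills=none; bids=[#6:3@97] asks=[-]
After op 8 [order #7] limit_sell(price=104, qty=6): fills=none; bids=[#6:3@97] asks=[#7:6@104]
After op 9 [order #8] limit_sell(price=101, qty=9): fills=none; bids=[#6:3@97] asks=[#8:9@101 #7:6@104]
After op 10 [order #9] limit_sell(price=95, qty=6): fills=#6x#9:3@97; bids=[-] asks=[#9:3@95 #8:9@101 #7:6@104]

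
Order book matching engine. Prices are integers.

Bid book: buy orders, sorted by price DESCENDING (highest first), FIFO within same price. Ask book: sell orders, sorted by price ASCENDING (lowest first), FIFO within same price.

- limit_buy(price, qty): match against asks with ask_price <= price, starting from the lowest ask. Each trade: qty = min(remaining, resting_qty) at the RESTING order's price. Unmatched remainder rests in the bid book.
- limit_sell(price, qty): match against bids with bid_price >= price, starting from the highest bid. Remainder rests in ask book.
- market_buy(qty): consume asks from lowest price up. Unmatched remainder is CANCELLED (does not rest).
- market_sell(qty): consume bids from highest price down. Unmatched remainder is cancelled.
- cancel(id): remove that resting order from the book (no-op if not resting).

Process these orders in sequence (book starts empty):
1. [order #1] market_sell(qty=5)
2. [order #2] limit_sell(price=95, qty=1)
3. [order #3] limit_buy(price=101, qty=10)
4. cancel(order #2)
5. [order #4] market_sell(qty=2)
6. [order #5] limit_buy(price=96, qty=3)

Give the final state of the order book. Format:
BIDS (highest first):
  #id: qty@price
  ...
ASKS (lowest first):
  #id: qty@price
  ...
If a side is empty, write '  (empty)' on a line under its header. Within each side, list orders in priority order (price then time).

After op 1 [order #1] market_sell(qty=5): fills=none; bids=[-] asks=[-]
After op 2 [order #2] limit_sell(price=95, qty=1): fills=none; bids=[-] asks=[#2:1@95]
After op 3 [order #3] limit_buy(price=101, qty=10): fills=#3x#2:1@95; bids=[#3:9@101] asks=[-]
After op 4 cancel(order #2): fills=none; bids=[#3:9@101] asks=[-]
After op 5 [order #4] market_sell(qty=2): fills=#3x#4:2@101; bids=[#3:7@101] asks=[-]
After op 6 [order #5] limit_buy(price=96, qty=3): fills=none; bids=[#3:7@101 #5:3@96] asks=[-]

Answer: BIDS (highest first):
  #3: 7@101
  #5: 3@96
ASKS (lowest first):
  (empty)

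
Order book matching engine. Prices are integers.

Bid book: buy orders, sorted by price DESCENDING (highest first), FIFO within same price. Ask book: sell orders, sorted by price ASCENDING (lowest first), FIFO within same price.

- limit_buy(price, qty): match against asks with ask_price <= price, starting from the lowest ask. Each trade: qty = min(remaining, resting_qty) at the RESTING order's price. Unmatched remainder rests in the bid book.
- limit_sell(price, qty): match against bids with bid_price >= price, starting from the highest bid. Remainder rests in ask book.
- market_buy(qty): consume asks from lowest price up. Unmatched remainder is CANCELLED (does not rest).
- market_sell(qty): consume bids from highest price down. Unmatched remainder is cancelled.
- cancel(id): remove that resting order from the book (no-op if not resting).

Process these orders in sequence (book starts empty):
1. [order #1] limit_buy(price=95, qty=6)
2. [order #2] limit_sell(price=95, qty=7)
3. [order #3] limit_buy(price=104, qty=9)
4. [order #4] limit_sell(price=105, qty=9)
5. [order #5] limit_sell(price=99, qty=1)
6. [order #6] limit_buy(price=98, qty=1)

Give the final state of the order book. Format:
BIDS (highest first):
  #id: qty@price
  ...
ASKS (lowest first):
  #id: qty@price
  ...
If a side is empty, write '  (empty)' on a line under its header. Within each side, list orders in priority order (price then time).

After op 1 [order #1] limit_buy(price=95, qty=6): fills=none; bids=[#1:6@95] asks=[-]
After op 2 [order #2] limit_sell(price=95, qty=7): fills=#1x#2:6@95; bids=[-] asks=[#2:1@95]
After op 3 [order #3] limit_buy(price=104, qty=9): fills=#3x#2:1@95; bids=[#3:8@104] asks=[-]
After op 4 [order #4] limit_sell(price=105, qty=9): fills=none; bids=[#3:8@104] asks=[#4:9@105]
After op 5 [order #5] limit_sell(price=99, qty=1): fills=#3x#5:1@104; bids=[#3:7@104] asks=[#4:9@105]
After op 6 [order #6] limit_buy(price=98, qty=1): fills=none; bids=[#3:7@104 #6:1@98] asks=[#4:9@105]

Answer: BIDS (highest first):
  #3: 7@104
  #6: 1@98
ASKS (lowest first):
  #4: 9@105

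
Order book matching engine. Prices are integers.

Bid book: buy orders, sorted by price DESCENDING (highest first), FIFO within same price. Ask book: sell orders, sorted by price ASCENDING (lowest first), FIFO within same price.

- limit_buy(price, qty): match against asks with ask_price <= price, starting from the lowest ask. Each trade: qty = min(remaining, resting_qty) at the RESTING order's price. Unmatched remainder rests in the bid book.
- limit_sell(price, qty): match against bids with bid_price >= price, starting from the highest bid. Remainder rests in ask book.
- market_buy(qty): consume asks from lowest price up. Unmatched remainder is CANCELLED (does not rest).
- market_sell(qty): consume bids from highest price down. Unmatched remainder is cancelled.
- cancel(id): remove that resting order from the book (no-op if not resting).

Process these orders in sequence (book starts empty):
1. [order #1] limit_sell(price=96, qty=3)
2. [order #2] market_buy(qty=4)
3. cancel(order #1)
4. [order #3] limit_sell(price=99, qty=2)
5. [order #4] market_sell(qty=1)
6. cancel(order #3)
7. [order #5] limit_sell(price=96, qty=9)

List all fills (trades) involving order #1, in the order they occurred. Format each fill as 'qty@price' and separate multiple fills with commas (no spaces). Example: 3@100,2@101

After op 1 [order #1] limit_sell(price=96, qty=3): fills=none; bids=[-] asks=[#1:3@96]
After op 2 [order #2] market_buy(qty=4): fills=#2x#1:3@96; bids=[-] asks=[-]
After op 3 cancel(order #1): fills=none; bids=[-] asks=[-]
After op 4 [order #3] limit_sell(price=99, qty=2): fills=none; bids=[-] asks=[#3:2@99]
After op 5 [order #4] market_sell(qty=1): fills=none; bids=[-] asks=[#3:2@99]
After op 6 cancel(order #3): fills=none; bids=[-] asks=[-]
After op 7 [order #5] limit_sell(price=96, qty=9): fills=none; bids=[-] asks=[#5:9@96]

Answer: 3@96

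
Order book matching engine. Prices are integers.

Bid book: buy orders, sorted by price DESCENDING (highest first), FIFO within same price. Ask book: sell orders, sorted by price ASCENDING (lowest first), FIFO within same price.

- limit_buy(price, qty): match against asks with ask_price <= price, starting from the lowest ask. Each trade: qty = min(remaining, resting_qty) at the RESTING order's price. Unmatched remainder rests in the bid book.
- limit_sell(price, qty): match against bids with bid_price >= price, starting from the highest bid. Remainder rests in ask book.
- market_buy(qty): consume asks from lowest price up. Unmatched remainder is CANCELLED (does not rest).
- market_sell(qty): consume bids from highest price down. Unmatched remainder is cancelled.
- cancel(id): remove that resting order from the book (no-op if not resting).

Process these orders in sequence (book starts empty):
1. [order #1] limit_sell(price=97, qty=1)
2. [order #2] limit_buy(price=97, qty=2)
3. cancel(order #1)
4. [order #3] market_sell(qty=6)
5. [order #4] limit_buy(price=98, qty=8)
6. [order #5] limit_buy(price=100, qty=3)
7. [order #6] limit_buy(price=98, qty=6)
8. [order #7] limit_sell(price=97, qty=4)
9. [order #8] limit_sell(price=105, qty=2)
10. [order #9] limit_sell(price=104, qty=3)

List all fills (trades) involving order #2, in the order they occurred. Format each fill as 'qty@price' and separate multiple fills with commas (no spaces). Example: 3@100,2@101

Answer: 1@97,1@97

Derivation:
After op 1 [order #1] limit_sell(price=97, qty=1): fills=none; bids=[-] asks=[#1:1@97]
After op 2 [order #2] limit_buy(price=97, qty=2): fills=#2x#1:1@97; bids=[#2:1@97] asks=[-]
After op 3 cancel(order #1): fills=none; bids=[#2:1@97] asks=[-]
After op 4 [order #3] market_sell(qty=6): fills=#2x#3:1@97; bids=[-] asks=[-]
After op 5 [order #4] limit_buy(price=98, qty=8): fills=none; bids=[#4:8@98] asks=[-]
After op 6 [order #5] limit_buy(price=100, qty=3): fills=none; bids=[#5:3@100 #4:8@98] asks=[-]
After op 7 [order #6] limit_buy(price=98, qty=6): fills=none; bids=[#5:3@100 #4:8@98 #6:6@98] asks=[-]
After op 8 [order #7] limit_sell(price=97, qty=4): fills=#5x#7:3@100 #4x#7:1@98; bids=[#4:7@98 #6:6@98] asks=[-]
After op 9 [order #8] limit_sell(price=105, qty=2): fills=none; bids=[#4:7@98 #6:6@98] asks=[#8:2@105]
After op 10 [order #9] limit_sell(price=104, qty=3): fills=none; bids=[#4:7@98 #6:6@98] asks=[#9:3@104 #8:2@105]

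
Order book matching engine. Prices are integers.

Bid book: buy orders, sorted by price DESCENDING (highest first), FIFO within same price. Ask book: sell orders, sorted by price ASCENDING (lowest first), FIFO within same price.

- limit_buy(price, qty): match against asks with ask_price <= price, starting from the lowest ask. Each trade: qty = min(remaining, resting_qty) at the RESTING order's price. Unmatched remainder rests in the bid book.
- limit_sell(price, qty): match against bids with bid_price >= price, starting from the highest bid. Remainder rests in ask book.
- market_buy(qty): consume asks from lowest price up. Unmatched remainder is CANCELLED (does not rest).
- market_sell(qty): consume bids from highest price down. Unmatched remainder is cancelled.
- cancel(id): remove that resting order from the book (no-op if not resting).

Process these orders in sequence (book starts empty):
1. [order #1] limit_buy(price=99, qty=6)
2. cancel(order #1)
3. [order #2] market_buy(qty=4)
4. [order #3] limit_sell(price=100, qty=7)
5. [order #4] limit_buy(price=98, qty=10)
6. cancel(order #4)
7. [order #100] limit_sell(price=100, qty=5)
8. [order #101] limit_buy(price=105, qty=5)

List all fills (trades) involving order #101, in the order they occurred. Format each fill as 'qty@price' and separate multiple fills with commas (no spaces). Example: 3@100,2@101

Answer: 5@100

Derivation:
After op 1 [order #1] limit_buy(price=99, qty=6): fills=none; bids=[#1:6@99] asks=[-]
After op 2 cancel(order #1): fills=none; bids=[-] asks=[-]
After op 3 [order #2] market_buy(qty=4): fills=none; bids=[-] asks=[-]
After op 4 [order #3] limit_sell(price=100, qty=7): fills=none; bids=[-] asks=[#3:7@100]
After op 5 [order #4] limit_buy(price=98, qty=10): fills=none; bids=[#4:10@98] asks=[#3:7@100]
After op 6 cancel(order #4): fills=none; bids=[-] asks=[#3:7@100]
After op 7 [order #100] limit_sell(price=100, qty=5): fills=none; bids=[-] asks=[#3:7@100 #100:5@100]
After op 8 [order #101] limit_buy(price=105, qty=5): fills=#101x#3:5@100; bids=[-] asks=[#3:2@100 #100:5@100]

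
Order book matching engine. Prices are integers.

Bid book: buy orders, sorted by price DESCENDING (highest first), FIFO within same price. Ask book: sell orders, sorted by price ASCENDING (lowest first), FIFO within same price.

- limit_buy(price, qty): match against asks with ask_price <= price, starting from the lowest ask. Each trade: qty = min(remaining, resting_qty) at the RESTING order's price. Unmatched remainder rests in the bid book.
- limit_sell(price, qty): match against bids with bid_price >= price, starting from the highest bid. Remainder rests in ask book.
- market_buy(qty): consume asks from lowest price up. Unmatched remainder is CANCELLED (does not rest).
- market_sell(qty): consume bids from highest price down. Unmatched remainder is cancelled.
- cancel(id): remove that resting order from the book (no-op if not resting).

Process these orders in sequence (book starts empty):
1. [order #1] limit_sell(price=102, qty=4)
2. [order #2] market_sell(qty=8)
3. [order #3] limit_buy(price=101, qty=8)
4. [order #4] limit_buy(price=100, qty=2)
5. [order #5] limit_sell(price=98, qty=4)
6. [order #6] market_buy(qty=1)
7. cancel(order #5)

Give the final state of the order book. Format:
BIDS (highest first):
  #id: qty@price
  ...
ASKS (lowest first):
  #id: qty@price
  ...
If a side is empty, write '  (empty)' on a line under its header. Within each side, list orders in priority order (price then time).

Answer: BIDS (highest first):
  #3: 4@101
  #4: 2@100
ASKS (lowest first):
  #1: 3@102

Derivation:
After op 1 [order #1] limit_sell(price=102, qty=4): fills=none; bids=[-] asks=[#1:4@102]
After op 2 [order #2] market_sell(qty=8): fills=none; bids=[-] asks=[#1:4@102]
After op 3 [order #3] limit_buy(price=101, qty=8): fills=none; bids=[#3:8@101] asks=[#1:4@102]
After op 4 [order #4] limit_buy(price=100, qty=2): fills=none; bids=[#3:8@101 #4:2@100] asks=[#1:4@102]
After op 5 [order #5] limit_sell(price=98, qty=4): fills=#3x#5:4@101; bids=[#3:4@101 #4:2@100] asks=[#1:4@102]
After op 6 [order #6] market_buy(qty=1): fills=#6x#1:1@102; bids=[#3:4@101 #4:2@100] asks=[#1:3@102]
After op 7 cancel(order #5): fills=none; bids=[#3:4@101 #4:2@100] asks=[#1:3@102]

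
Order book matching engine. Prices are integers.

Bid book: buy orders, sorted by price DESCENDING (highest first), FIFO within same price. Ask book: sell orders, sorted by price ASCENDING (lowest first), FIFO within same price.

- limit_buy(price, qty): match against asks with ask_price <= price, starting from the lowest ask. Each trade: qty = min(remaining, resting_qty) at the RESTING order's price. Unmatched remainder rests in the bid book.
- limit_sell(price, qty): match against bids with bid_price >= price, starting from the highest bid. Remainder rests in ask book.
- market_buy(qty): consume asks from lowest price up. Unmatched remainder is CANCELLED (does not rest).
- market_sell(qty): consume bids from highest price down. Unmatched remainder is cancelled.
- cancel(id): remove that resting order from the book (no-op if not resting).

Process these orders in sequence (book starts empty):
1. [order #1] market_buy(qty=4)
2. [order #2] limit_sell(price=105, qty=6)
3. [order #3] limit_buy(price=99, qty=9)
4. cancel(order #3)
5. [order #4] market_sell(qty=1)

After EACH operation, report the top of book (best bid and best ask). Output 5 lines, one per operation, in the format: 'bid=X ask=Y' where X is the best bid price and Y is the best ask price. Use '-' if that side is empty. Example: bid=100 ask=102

After op 1 [order #1] market_buy(qty=4): fills=none; bids=[-] asks=[-]
After op 2 [order #2] limit_sell(price=105, qty=6): fills=none; bids=[-] asks=[#2:6@105]
After op 3 [order #3] limit_buy(price=99, qty=9): fills=none; bids=[#3:9@99] asks=[#2:6@105]
After op 4 cancel(order #3): fills=none; bids=[-] asks=[#2:6@105]
After op 5 [order #4] market_sell(qty=1): fills=none; bids=[-] asks=[#2:6@105]

Answer: bid=- ask=-
bid=- ask=105
bid=99 ask=105
bid=- ask=105
bid=- ask=105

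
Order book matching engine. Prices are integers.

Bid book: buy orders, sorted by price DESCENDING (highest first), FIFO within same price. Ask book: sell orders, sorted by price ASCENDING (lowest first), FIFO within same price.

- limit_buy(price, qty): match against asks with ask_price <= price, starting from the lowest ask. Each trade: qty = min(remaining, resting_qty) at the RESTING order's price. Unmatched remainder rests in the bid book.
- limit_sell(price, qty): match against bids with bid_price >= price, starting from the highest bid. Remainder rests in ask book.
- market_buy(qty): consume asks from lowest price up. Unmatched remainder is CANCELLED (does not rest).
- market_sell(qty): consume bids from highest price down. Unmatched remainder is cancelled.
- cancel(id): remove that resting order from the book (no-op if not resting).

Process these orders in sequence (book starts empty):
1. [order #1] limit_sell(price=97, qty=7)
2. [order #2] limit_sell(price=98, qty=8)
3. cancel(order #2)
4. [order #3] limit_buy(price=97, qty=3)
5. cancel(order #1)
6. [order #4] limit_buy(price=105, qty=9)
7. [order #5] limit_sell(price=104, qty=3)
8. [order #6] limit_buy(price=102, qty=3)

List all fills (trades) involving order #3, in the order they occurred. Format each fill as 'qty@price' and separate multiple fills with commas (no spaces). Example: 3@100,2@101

After op 1 [order #1] limit_sell(price=97, qty=7): fills=none; bids=[-] asks=[#1:7@97]
After op 2 [order #2] limit_sell(price=98, qty=8): fills=none; bids=[-] asks=[#1:7@97 #2:8@98]
After op 3 cancel(order #2): fills=none; bids=[-] asks=[#1:7@97]
After op 4 [order #3] limit_buy(price=97, qty=3): fills=#3x#1:3@97; bids=[-] asks=[#1:4@97]
After op 5 cancel(order #1): fills=none; bids=[-] asks=[-]
After op 6 [order #4] limit_buy(price=105, qty=9): fills=none; bids=[#4:9@105] asks=[-]
After op 7 [order #5] limit_sell(price=104, qty=3): fills=#4x#5:3@105; bids=[#4:6@105] asks=[-]
After op 8 [order #6] limit_buy(price=102, qty=3): fills=none; bids=[#4:6@105 #6:3@102] asks=[-]

Answer: 3@97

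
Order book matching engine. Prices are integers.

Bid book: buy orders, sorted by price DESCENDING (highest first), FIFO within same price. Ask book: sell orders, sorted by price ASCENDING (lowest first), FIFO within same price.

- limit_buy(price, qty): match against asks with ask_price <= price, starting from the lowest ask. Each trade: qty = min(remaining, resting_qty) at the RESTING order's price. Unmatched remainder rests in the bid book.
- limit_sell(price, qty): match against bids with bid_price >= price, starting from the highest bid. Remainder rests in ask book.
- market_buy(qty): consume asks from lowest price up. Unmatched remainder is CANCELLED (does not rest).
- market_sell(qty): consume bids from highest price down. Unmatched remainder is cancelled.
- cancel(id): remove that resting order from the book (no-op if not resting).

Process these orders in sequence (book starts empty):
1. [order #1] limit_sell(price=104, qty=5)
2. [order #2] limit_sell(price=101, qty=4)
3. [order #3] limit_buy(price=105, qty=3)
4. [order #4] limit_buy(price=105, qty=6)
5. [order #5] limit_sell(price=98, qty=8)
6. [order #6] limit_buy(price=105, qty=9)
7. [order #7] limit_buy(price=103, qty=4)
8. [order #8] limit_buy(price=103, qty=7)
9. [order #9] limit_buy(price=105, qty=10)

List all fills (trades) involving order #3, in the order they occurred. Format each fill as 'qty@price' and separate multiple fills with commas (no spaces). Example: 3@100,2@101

Answer: 3@101

Derivation:
After op 1 [order #1] limit_sell(price=104, qty=5): fills=none; bids=[-] asks=[#1:5@104]
After op 2 [order #2] limit_sell(price=101, qty=4): fills=none; bids=[-] asks=[#2:4@101 #1:5@104]
After op 3 [order #3] limit_buy(price=105, qty=3): fills=#3x#2:3@101; bids=[-] asks=[#2:1@101 #1:5@104]
After op 4 [order #4] limit_buy(price=105, qty=6): fills=#4x#2:1@101 #4x#1:5@104; bids=[-] asks=[-]
After op 5 [order #5] limit_sell(price=98, qty=8): fills=none; bids=[-] asks=[#5:8@98]
After op 6 [order #6] limit_buy(price=105, qty=9): fills=#6x#5:8@98; bids=[#6:1@105] asks=[-]
After op 7 [order #7] limit_buy(price=103, qty=4): fills=none; bids=[#6:1@105 #7:4@103] asks=[-]
After op 8 [order #8] limit_buy(price=103, qty=7): fills=none; bids=[#6:1@105 #7:4@103 #8:7@103] asks=[-]
After op 9 [order #9] limit_buy(price=105, qty=10): fills=none; bids=[#6:1@105 #9:10@105 #7:4@103 #8:7@103] asks=[-]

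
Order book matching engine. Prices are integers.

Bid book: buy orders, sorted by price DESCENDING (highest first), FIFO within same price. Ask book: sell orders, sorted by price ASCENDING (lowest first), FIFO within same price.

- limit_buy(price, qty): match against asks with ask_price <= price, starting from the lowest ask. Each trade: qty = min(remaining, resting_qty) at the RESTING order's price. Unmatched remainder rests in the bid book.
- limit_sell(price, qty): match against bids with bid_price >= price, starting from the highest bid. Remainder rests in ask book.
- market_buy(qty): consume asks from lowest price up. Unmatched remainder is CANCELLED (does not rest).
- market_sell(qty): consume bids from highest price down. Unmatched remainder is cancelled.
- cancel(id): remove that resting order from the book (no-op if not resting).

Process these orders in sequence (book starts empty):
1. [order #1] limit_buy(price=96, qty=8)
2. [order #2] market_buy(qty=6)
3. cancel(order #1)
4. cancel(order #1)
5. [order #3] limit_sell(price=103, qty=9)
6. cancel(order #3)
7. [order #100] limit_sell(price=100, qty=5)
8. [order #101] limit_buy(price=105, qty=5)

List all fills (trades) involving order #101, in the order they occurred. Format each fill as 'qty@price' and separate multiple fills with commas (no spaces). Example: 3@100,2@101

Answer: 5@100

Derivation:
After op 1 [order #1] limit_buy(price=96, qty=8): fills=none; bids=[#1:8@96] asks=[-]
After op 2 [order #2] market_buy(qty=6): fills=none; bids=[#1:8@96] asks=[-]
After op 3 cancel(order #1): fills=none; bids=[-] asks=[-]
After op 4 cancel(order #1): fills=none; bids=[-] asks=[-]
After op 5 [order #3] limit_sell(price=103, qty=9): fills=none; bids=[-] asks=[#3:9@103]
After op 6 cancel(order #3): fills=none; bids=[-] asks=[-]
After op 7 [order #100] limit_sell(price=100, qty=5): fills=none; bids=[-] asks=[#100:5@100]
After op 8 [order #101] limit_buy(price=105, qty=5): fills=#101x#100:5@100; bids=[-] asks=[-]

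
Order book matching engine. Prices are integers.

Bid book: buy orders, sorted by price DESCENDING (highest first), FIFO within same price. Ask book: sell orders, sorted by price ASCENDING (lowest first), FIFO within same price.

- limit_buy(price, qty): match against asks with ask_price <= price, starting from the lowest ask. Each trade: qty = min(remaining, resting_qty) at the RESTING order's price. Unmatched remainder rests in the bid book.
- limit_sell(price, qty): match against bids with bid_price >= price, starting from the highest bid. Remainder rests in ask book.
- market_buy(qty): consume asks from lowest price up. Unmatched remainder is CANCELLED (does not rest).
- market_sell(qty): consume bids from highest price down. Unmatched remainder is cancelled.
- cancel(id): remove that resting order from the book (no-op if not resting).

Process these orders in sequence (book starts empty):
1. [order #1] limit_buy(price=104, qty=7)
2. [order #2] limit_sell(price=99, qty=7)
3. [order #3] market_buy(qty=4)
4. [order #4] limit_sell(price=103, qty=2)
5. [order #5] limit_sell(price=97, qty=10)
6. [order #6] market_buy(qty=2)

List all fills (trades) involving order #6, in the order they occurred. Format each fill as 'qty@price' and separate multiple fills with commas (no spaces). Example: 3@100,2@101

After op 1 [order #1] limit_buy(price=104, qty=7): fills=none; bids=[#1:7@104] asks=[-]
After op 2 [order #2] limit_sell(price=99, qty=7): fills=#1x#2:7@104; bids=[-] asks=[-]
After op 3 [order #3] market_buy(qty=4): fills=none; bids=[-] asks=[-]
After op 4 [order #4] limit_sell(price=103, qty=2): fills=none; bids=[-] asks=[#4:2@103]
After op 5 [order #5] limit_sell(price=97, qty=10): fills=none; bids=[-] asks=[#5:10@97 #4:2@103]
After op 6 [order #6] market_buy(qty=2): fills=#6x#5:2@97; bids=[-] asks=[#5:8@97 #4:2@103]

Answer: 2@97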